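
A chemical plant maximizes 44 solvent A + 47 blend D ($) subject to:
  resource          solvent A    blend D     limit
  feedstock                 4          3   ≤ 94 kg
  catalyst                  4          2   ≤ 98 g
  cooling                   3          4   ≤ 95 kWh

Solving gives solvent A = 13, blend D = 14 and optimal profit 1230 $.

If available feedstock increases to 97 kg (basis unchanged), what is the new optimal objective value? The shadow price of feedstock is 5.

1245

Δb = 3, so new z* = 1230 + (5)·(3) = 1230 + 15 = 1245.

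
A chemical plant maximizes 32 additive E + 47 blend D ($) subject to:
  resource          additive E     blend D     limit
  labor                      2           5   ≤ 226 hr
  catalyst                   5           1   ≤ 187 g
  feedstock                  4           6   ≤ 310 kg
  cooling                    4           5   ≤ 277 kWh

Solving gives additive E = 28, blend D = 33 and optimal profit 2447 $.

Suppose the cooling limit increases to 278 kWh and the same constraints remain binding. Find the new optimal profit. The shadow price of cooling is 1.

2448

Δb = 1, so new z* = 2447 + (1)·(1) = 2447 + 1 = 2448.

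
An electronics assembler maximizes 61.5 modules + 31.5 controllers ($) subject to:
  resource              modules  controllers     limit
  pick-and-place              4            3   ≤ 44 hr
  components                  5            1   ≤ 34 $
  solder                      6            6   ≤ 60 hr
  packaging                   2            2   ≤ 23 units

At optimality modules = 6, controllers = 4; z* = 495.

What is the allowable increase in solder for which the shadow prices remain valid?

Binding constraints: components, solder. The basis is B = [[5,1],[6,6]] with det 24.
Per unit increase in solder, x* moves by d = (-0.0417, 0.2083).
The basis stays optimal until packaging becomes binding; allowable increase = 9 hr.

9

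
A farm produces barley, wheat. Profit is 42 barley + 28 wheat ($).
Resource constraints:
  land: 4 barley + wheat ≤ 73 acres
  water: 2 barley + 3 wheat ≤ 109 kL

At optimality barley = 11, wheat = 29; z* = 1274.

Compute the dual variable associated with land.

7

At the optimum: land uses 73 of 73 (binding); water uses 109 of 109 (binding).
The binding rows give the dual system: 4·y_land + 2·y_water = 42 and 1·y_land + 3·y_water = 28.
→ y_land = 7 and y_water = 7.
Shadow price of land = 7.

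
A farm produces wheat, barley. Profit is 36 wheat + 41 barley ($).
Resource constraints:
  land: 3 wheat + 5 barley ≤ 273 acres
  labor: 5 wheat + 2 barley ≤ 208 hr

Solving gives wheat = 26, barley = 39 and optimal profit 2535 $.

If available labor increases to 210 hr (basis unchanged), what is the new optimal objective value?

Both land and labor are binding at x*.
From A_Bᵀ y = c: 3·y_land + 5·y_labor = 36; 5·y_land + 2·y_labor = 41.
Solving: y_land = 7, y_labor = 3.
Δz = y_labor·Δb = 3 × (2) = 6, so new z* = 2535 + 6 = 2541.

2541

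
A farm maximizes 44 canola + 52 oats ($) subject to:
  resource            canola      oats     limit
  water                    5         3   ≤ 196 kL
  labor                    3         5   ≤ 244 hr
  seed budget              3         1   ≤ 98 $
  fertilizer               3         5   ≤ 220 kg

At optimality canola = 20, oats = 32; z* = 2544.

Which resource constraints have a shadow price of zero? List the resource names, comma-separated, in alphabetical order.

labor, seed budget

water: 196/196 (binding)
labor: 220/244 (slack 24)
seed budget: 92/98 (slack 6)
fertilizer: 220/220 (binding)
By complementary slackness, a constraint with positive slack has shadow price 0 → labor, seed budget.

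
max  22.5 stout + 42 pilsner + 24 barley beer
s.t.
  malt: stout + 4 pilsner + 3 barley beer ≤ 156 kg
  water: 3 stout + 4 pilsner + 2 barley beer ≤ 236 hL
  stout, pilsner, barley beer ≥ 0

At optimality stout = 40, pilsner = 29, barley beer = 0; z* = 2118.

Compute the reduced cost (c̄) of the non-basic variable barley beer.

-1.5

At the optimum: malt uses 156 of 156 (binding); water uses 236 of 236 (binding).
The binding rows give the dual system: 1·y_malt + 3·y_water = 22.5 and 4·y_malt + 4·y_water = 42.
→ y_malt = 4.5 and y_water = 6.
Reduced cost of barley beer: c₃ − yᵀa₃ = 24 − (4.5·3 + 6·2) = 24 − 25.5 = -1.5.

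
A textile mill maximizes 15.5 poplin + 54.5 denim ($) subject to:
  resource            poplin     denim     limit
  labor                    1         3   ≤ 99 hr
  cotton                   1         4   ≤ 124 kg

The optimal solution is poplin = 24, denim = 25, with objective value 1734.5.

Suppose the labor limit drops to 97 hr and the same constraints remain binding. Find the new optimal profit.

1719.5

Check each constraint at x*: labor 99/99 (tight); cotton 124/124 (tight).
The binding rows give the dual system: 1·y_labor + 1·y_cotton = 15.5 and 3·y_labor + 4·y_cotton = 54.5.
Solving: y_labor = 7.5, y_cotton = 8.
Δz = y_labor·Δb = 7.5 × (-2) = -15, so new z* = 1734.5 − 15 = 1719.5.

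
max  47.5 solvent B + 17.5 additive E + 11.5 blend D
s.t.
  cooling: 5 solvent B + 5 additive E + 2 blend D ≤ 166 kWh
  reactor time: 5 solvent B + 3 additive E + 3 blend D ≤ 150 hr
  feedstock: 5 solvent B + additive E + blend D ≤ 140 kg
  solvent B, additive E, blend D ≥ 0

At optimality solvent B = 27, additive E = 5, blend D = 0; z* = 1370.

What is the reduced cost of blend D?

At the optimum: cooling uses 160 of 166 (slack = 6); reactor time uses 150 of 150 (binding); feedstock uses 140 of 140 (binding).
Since cooling is not tight, its dual is 0.
Dual feasibility on the basic columns requires 5·y_reactor time + 5·y_feedstock = 47.5, 3·y_reactor time + 1·y_feedstock = 17.5.
→ y_reactor time = 4 and y_feedstock = 5.5.
Reduced cost of blend D: c₃ − yᵀa₃ = 11.5 − (4·3 + 5.5·1) = 11.5 − 17.5 = -6.

-6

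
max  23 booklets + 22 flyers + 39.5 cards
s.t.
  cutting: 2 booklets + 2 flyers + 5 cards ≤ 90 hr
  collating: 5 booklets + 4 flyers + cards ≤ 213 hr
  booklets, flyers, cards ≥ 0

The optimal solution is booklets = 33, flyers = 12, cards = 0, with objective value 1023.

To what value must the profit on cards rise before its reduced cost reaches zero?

Check each constraint at x*: cutting 90/90 (tight); collating 213/213 (tight).
From A_Bᵀ y = c: 2·y_cutting + 5·y_collating = 23; 2·y_cutting + 4·y_collating = 22.
Solving: y_cutting = 9, y_collating = 1.
cards enters the basis when its profit ≥ yᵀa₃ = 9·5 + 1·1 = 46.

46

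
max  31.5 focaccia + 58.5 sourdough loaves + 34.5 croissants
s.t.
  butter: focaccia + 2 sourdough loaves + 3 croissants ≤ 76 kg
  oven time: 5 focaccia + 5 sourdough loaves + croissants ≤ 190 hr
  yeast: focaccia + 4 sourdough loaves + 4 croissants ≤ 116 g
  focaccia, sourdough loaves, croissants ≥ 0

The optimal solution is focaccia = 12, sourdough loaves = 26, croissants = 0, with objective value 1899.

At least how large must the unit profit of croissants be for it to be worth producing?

40.5

Check each constraint at x*: butter 64/76 (slack 12); oven time 190/190 (tight); yeast 116/116 (tight).
Slack constraints have shadow price 0 (complementary slackness).
From A_Bᵀ y = c: 5·y_oven time + 1·y_yeast = 31.5; 5·y_oven time + 4·y_yeast = 58.5.
→ y_oven time = 4.5 and y_yeast = 9.
croissants enters the basis when its profit ≥ yᵀa₃ = 4.5·1 + 9·4 = 40.5.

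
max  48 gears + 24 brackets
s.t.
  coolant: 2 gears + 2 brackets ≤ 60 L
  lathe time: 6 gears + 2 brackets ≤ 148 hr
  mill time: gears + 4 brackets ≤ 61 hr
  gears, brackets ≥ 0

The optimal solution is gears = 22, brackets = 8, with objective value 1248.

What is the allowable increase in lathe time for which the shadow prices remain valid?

32

Binding constraints: coolant, lathe time. The basis is B = [[2,2],[6,2]] with det -8.
Per unit increase in lathe time, x* moves by d = (0.25, -0.25).
The basis stays optimal until brackets reaches 0; allowable increase = 32 hr.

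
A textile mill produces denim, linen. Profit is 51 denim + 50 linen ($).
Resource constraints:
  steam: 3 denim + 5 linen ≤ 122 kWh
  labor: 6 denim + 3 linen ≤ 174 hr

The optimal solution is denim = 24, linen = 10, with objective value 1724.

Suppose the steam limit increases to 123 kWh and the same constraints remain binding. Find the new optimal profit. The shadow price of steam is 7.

Δb = 1, so new z* = 1724 + (7)·(1) = 1724 + 7 = 1731.

1731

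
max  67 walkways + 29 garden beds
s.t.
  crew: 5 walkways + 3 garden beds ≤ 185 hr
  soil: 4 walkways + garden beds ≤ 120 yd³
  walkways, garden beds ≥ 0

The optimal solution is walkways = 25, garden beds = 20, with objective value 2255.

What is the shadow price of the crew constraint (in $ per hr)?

Both crew and soil are binding at x*.
Dual feasibility on the basic columns requires 5·y_crew + 4·y_soil = 67, 3·y_crew + 1·y_soil = 29.
→ y_crew = 7 and y_soil = 8.
Shadow price of crew = 7.

7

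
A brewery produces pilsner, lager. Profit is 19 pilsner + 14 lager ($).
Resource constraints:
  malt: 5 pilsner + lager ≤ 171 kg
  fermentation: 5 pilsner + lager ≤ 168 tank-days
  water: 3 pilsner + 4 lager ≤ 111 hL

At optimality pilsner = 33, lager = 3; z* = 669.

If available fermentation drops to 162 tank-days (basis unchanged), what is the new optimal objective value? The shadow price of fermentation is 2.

Δb = -6, so new z* = 669 + (2)·(-6) = 669 − 12 = 657.

657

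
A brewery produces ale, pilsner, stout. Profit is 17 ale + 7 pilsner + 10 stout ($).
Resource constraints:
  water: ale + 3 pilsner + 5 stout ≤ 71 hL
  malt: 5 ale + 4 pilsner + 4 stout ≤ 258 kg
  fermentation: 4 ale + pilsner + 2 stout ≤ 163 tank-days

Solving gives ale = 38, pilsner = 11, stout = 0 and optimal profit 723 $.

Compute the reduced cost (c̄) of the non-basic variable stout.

-3

Binding: water and fermentation. Non-binding: malt (24 unused).
Since malt is not tight, its dual is 0.
Dual feasibility on the basic columns requires 1·y_water + 4·y_fermentation = 17, 3·y_water + 1·y_fermentation = 7.
This yields shadow prices y_water = 1, y_fermentation = 4.
Reduced cost of stout: c₃ − yᵀa₃ = 10 − (1·5 + 4·2) = 10 − 13 = -3.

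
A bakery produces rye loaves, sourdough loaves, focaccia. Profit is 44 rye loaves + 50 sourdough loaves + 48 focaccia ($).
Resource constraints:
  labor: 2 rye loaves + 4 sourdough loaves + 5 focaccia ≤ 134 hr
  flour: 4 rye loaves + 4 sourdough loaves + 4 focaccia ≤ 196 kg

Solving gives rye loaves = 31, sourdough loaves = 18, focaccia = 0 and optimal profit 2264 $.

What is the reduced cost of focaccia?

-5

Both labor and flour are binding at x*.
Dual feasibility on the basic columns requires 2·y_labor + 4·y_flour = 44, 4·y_labor + 4·y_flour = 50.
This yields shadow prices y_labor = 3, y_flour = 9.5.
Reduced cost of focaccia: c₃ − yᵀa₃ = 48 − (3·5 + 9.5·4) = 48 − 53 = -5.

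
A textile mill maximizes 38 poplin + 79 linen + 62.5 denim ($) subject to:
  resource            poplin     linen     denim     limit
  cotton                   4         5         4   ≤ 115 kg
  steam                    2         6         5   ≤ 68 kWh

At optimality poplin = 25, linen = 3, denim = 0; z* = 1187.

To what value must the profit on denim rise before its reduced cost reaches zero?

65

Check each constraint at x*: cotton 115/115 (tight); steam 68/68 (tight).
The binding rows give the dual system: 4·y_cotton + 2·y_steam = 38 and 5·y_cotton + 6·y_steam = 79.
→ y_cotton = 5 and y_steam = 9.
denim enters the basis when its profit ≥ yᵀa₃ = 5·4 + 9·5 = 65.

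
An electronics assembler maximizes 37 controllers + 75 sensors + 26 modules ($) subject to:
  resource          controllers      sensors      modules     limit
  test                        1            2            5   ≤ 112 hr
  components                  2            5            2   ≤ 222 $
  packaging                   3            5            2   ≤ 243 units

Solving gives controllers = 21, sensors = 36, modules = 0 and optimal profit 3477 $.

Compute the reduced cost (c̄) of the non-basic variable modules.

-4

At the optimum: test uses 93 of 112 (slack = 19); components uses 222 of 222 (binding); packaging uses 243 of 243 (binding).
By complementary slackness, y = 0 for the non-binding constraint.
Dual feasibility on the basic columns requires 2·y_components + 3·y_packaging = 37, 5·y_components + 5·y_packaging = 75.
This yields shadow prices y_components = 8, y_packaging = 7.
Reduced cost of modules: c₃ − yᵀa₃ = 26 − (8·2 + 7·2) = 26 − 30 = -4.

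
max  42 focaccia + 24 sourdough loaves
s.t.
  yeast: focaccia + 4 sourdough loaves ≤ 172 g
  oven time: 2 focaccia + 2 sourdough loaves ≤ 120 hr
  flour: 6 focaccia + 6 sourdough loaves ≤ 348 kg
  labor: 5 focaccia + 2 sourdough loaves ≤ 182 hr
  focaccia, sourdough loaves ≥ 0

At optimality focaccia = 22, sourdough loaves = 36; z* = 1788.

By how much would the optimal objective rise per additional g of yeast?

0

Check each constraint at x*: yeast 166/172 (slack 6); oven time 116/120 (slack 4); flour 348/348 (tight); labor 182/182 (tight).
Slack constraints have shadow price 0 (complementary slackness).
From A_Bᵀ y = c: 6·y_flour + 5·y_labor = 42; 6·y_flour + 2·y_labor = 24.
Solving: y_flour = 2, y_labor = 6.
Shadow price of yeast = 0.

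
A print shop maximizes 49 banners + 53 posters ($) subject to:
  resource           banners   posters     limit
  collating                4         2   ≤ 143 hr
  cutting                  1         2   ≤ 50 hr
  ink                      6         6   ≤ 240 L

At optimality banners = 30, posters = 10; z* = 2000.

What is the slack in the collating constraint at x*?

collating used = 4·30 + 2·10 = 140; slack = 143 − 140 = 3.

3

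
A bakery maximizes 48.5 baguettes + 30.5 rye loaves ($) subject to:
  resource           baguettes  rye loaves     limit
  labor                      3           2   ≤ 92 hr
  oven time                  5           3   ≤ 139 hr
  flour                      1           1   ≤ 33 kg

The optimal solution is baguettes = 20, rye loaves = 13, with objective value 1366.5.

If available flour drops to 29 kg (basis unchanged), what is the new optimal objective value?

1352.5

At the optimum: labor uses 86 of 92 (slack = 6); oven time uses 139 of 139 (binding); flour uses 33 of 33 (binding).
Slack constraints have shadow price 0 (complementary slackness).
From A_Bᵀ y = c: 5·y_oven time + 1·y_flour = 48.5; 3·y_oven time + 1·y_flour = 30.5.
Solving: y_oven time = 9, y_flour = 3.5.
Δz = y_flour·Δb = 3.5 × (-4) = -14, so new z* = 1366.5 − 14 = 1352.5.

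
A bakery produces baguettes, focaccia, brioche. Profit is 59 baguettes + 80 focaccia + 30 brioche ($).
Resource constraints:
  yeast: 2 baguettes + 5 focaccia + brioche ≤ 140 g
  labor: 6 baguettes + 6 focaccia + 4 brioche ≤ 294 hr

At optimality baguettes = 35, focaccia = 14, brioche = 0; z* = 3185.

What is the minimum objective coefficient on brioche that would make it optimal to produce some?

37

Both yeast and labor are binding at x*.
From A_Bᵀ y = c: 2·y_yeast + 6·y_labor = 59; 5·y_yeast + 6·y_labor = 80.
→ y_yeast = 7 and y_labor = 7.5.
brioche enters the basis when its profit ≥ yᵀa₃ = 7·1 + 7.5·4 = 37.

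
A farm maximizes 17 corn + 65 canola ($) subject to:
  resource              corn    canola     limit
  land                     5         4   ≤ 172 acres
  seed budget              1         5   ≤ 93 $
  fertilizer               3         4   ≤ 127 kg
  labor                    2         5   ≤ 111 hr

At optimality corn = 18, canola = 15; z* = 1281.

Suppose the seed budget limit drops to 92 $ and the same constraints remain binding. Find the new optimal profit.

1272

Binding: seed budget and labor. Non-binding: land (22 unused), fertilizer (13 unused).
By complementary slackness, y = 0 for the non-binding constraints.
Dual feasibility on the basic columns requires 1·y_seed budget + 2·y_labor = 17, 5·y_seed budget + 5·y_labor = 65.
This yields shadow prices y_seed budget = 9, y_labor = 4.
Δz = y_seed budget·Δb = 9 × (-1) = -9, so new z* = 1281 − 9 = 1272.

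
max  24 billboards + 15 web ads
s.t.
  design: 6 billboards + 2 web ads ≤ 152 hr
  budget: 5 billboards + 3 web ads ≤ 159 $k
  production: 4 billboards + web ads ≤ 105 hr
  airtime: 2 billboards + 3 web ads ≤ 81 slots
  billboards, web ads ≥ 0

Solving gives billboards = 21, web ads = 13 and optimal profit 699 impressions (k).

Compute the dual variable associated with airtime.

Binding: design and airtime. Non-binding: budget (15 unused), production (8 unused).
Since budget, production are not tight, their duals are 0.
The binding rows give the dual system: 6·y_design + 2·y_airtime = 24 and 2·y_design + 3·y_airtime = 15.
Solving: y_design = 3, y_airtime = 3.
Shadow price of airtime = 3.

3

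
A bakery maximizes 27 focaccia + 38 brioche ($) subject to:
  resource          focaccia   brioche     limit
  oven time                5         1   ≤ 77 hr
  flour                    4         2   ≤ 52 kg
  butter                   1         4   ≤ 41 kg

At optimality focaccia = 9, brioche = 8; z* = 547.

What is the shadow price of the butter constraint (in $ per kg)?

Binding: flour and butter. Non-binding: oven time (24 unused).
By complementary slackness, y = 0 for the non-binding constraint.
Dual feasibility on the basic columns requires 4·y_flour + 1·y_butter = 27, 2·y_flour + 4·y_butter = 38.
This yields shadow prices y_flour = 5, y_butter = 7.
Shadow price of butter = 7.

7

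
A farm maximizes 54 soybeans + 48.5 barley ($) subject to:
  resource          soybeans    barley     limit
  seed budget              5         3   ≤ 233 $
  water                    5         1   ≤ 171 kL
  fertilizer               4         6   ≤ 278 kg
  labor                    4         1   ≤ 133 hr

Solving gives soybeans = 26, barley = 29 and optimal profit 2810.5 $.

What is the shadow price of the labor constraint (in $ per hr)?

Binding: fertilizer and labor. Non-binding: seed budget (16 unused), water (12 unused).
Slack constraints have shadow price 0 (complementary slackness).
Dual feasibility on the basic columns requires 4·y_fertilizer + 4·y_labor = 54, 6·y_fertilizer + 1·y_labor = 48.5.
This yields shadow prices y_fertilizer = 7, y_labor = 6.5.
Shadow price of labor = 6.5.

6.5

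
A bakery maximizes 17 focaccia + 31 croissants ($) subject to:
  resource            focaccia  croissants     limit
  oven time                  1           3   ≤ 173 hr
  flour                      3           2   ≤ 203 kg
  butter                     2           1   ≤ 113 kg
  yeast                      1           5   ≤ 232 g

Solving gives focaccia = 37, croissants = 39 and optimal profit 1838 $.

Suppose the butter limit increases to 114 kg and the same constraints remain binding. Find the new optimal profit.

1844

Binding: butter and yeast. Non-binding: oven time (19 unused), flour (14 unused).
Since oven time, flour are not tight, their duals are 0.
Dual feasibility on the basic columns requires 2·y_butter + 1·y_yeast = 17, 1·y_butter + 5·y_yeast = 31.
→ y_butter = 6 and y_yeast = 5.
Δz = y_butter·Δb = 6 × (1) = 6, so new z* = 1838 + 6 = 1844.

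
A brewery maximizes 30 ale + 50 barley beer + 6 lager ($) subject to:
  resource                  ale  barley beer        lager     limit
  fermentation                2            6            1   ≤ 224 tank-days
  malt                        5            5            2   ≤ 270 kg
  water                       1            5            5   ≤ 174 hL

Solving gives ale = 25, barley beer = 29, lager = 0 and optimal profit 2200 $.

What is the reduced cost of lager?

Check each constraint at x*: fermentation 224/224 (tight); malt 270/270 (tight); water 170/174 (slack 4).
Slack constraints have shadow price 0 (complementary slackness).
The binding rows give the dual system: 2·y_fermentation + 5·y_malt = 30 and 6·y_fermentation + 5·y_malt = 50.
→ y_fermentation = 5 and y_malt = 4.
Reduced cost of lager: c₃ − yᵀa₃ = 6 − (5·1 + 4·2) = 6 − 13 = -7.

-7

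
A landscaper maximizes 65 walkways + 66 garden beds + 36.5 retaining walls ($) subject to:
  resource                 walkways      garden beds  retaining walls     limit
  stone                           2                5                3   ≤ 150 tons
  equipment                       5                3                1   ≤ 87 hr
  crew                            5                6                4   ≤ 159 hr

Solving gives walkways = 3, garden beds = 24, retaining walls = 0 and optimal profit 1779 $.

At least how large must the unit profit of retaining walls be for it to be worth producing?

At the optimum: stone uses 126 of 150 (slack = 24); equipment uses 87 of 87 (binding); crew uses 159 of 159 (binding).
By complementary slackness, y = 0 for the non-binding constraint.
Dual feasibility on the basic columns requires 5·y_equipment + 5·y_crew = 65, 3·y_equipment + 6·y_crew = 66.
Solving: y_equipment = 4, y_crew = 9.
retaining walls enters the basis when its profit ≥ yᵀa₃ = 4·1 + 9·4 = 40.

40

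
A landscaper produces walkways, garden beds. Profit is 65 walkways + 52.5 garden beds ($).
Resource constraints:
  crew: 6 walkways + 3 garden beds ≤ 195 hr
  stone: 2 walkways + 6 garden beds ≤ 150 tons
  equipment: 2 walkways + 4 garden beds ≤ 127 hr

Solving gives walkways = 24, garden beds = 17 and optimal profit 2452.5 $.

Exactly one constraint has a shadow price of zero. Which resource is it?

equipment

crew: 195/195 (binding)
stone: 150/150 (binding)
equipment: 116/127 (slack 11)
By complementary slackness, a constraint with positive slack has shadow price 0 → equipment.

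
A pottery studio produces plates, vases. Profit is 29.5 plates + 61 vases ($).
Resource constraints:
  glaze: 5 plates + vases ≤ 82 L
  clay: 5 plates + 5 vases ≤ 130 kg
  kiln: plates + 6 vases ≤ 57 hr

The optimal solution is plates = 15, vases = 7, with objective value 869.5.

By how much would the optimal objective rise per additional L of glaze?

At the optimum: glaze uses 82 of 82 (binding); clay uses 110 of 130 (slack = 20); kiln uses 57 of 57 (binding).
Slack constraints have shadow price 0 (complementary slackness).
From A_Bᵀ y = c: 5·y_glaze + 1·y_kiln = 29.5; 1·y_glaze + 6·y_kiln = 61.
This yields shadow prices y_glaze = 4, y_kiln = 9.5.
Shadow price of glaze = 4.

4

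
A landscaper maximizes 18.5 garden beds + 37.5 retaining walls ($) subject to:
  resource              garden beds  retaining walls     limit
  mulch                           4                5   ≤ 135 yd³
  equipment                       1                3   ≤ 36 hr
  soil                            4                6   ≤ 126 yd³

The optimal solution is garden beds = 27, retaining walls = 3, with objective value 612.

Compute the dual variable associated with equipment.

Binding: equipment and soil. Non-binding: mulch (12 unused).
Slack constraints have shadow price 0 (complementary slackness).
From A_Bᵀ y = c: 1·y_equipment + 4·y_soil = 18.5; 3·y_equipment + 6·y_soil = 37.5.
Solving: y_equipment = 6.5, y_soil = 3.
Shadow price of equipment = 6.5.

6.5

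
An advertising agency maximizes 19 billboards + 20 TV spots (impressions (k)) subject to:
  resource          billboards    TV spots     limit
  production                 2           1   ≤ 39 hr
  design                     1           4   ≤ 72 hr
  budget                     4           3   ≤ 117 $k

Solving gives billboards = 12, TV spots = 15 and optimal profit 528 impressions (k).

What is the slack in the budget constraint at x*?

24

budget used = 4·12 + 3·15 = 93; slack = 117 − 93 = 24.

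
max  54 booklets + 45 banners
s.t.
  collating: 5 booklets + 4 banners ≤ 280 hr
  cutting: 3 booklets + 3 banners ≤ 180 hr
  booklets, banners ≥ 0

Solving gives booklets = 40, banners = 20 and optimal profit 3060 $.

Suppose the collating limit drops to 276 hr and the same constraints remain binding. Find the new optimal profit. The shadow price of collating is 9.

Δb = -4, so new z* = 3060 + (9)·(-4) = 3060 − 36 = 3024.

3024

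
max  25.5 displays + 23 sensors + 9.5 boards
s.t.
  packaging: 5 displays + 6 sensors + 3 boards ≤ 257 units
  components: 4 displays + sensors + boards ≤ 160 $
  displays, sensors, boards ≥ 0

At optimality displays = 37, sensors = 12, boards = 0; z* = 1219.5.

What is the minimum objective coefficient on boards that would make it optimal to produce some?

At the optimum: packaging uses 257 of 257 (binding); components uses 160 of 160 (binding).
Dual feasibility on the basic columns requires 5·y_packaging + 4·y_components = 25.5, 6·y_packaging + 1·y_components = 23.
This yields shadow prices y_packaging = 3.5, y_components = 2.
boards enters the basis when its profit ≥ yᵀa₃ = 3.5·3 + 2·1 = 12.5.

12.5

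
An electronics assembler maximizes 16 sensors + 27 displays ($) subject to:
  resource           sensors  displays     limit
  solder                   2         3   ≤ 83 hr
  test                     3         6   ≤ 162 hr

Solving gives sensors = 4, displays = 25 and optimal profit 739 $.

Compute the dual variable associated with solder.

At the optimum: solder uses 83 of 83 (binding); test uses 162 of 162 (binding).
Dual feasibility on the basic columns requires 2·y_solder + 3·y_test = 16, 3·y_solder + 6·y_test = 27.
→ y_solder = 5 and y_test = 2.
Shadow price of solder = 5.

5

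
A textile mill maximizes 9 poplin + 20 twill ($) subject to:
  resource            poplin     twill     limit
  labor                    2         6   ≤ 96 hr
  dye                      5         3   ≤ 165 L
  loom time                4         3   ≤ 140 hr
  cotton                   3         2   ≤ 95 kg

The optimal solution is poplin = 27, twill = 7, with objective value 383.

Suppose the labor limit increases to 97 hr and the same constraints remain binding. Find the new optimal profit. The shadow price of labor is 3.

386

Δb = 1, so new z* = 383 + (3)·(1) = 383 + 3 = 386.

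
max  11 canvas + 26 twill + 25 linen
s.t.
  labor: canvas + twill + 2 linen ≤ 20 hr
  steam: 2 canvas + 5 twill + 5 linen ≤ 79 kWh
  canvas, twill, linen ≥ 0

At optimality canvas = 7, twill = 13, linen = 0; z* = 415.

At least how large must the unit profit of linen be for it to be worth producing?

27

Check each constraint at x*: labor 20/20 (tight); steam 79/79 (tight).
Dual feasibility on the basic columns requires 1·y_labor + 2·y_steam = 11, 1·y_labor + 5·y_steam = 26.
Solving: y_labor = 1, y_steam = 5.
linen enters the basis when its profit ≥ yᵀa₃ = 1·2 + 5·5 = 27.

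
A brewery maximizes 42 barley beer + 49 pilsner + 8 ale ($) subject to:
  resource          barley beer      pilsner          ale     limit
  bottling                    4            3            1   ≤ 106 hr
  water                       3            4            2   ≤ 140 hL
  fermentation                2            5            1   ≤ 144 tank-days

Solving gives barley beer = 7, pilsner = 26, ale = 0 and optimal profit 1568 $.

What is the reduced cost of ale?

At the optimum: bottling uses 106 of 106 (binding); water uses 125 of 140 (slack = 15); fermentation uses 144 of 144 (binding).
Slack constraints have shadow price 0 (complementary slackness).
The binding rows give the dual system: 4·y_bottling + 2·y_fermentation = 42 and 3·y_bottling + 5·y_fermentation = 49.
Solving: y_bottling = 8, y_fermentation = 5.
Reduced cost of ale: c₃ − yᵀa₃ = 8 − (8·1 + 5·1) = 8 − 13 = -5.

-5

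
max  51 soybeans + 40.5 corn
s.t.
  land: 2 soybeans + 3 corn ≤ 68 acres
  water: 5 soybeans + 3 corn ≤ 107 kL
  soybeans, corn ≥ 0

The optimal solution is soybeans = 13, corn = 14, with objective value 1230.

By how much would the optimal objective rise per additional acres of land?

5.5

Check each constraint at x*: land 68/68 (tight); water 107/107 (tight).
From A_Bᵀ y = c: 2·y_land + 5·y_water = 51; 3·y_land + 3·y_water = 40.5.
This yields shadow prices y_land = 5.5, y_water = 8.
Shadow price of land = 5.5.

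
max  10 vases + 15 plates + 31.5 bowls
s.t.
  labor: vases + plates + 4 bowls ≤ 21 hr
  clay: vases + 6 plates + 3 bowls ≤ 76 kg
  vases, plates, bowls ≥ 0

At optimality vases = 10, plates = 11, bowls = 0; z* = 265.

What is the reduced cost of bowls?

At the optimum: labor uses 21 of 21 (binding); clay uses 76 of 76 (binding).
From A_Bᵀ y = c: 1·y_labor + 1·y_clay = 10; 1·y_labor + 6·y_clay = 15.
→ y_labor = 9 and y_clay = 1.
Reduced cost of bowls: c₃ − yᵀa₃ = 31.5 − (9·4 + 1·3) = 31.5 − 39 = -7.5.

-7.5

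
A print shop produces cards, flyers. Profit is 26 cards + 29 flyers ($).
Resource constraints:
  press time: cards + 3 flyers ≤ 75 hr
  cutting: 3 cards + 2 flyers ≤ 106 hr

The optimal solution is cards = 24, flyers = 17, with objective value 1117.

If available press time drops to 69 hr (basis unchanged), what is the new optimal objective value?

Check each constraint at x*: press time 75/75 (tight); cutting 106/106 (tight).
Dual feasibility on the basic columns requires 1·y_press time + 3·y_cutting = 26, 3·y_press time + 2·y_cutting = 29.
Solving: y_press time = 5, y_cutting = 7.
Δz = y_press time·Δb = 5 × (-6) = -30, so new z* = 1117 − 30 = 1087.

1087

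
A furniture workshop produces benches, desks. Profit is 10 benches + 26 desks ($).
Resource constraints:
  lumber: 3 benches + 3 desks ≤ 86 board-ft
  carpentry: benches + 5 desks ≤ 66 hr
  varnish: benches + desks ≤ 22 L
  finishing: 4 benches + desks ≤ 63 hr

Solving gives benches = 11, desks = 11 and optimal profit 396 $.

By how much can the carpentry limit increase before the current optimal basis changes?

44

Binding constraints: carpentry, varnish. The basis is B = [[1,5],[1,1]] with det -4.
Per unit increase in carpentry, x* moves by d = (-0.25, 0.25).
The basis stays optimal until benches reaches 0; allowable increase = 44 hr.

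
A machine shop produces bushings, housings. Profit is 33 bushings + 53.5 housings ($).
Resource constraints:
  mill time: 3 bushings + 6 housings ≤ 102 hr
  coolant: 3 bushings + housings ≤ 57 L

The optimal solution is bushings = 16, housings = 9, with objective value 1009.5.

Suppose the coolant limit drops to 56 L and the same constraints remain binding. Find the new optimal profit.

At the optimum: mill time uses 102 of 102 (binding); coolant uses 57 of 57 (binding).
From A_Bᵀ y = c: 3·y_mill time + 3·y_coolant = 33; 6·y_mill time + 1·y_coolant = 53.5.
→ y_mill time = 8.5 and y_coolant = 2.5.
Δz = y_coolant·Δb = 2.5 × (-1) = -2.5, so new z* = 1009.5 − 2.5 = 1007.

1007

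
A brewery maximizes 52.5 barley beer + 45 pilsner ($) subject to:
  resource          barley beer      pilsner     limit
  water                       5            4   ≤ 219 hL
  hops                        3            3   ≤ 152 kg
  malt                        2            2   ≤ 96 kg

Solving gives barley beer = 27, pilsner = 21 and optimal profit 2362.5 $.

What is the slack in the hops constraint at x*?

8

hops used = 3·27 + 3·21 = 144; slack = 152 − 144 = 8.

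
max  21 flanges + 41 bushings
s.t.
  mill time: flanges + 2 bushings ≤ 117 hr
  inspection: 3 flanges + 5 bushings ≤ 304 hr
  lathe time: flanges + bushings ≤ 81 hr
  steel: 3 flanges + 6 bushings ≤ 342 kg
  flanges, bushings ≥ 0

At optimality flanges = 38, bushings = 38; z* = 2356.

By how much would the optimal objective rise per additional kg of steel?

6

Binding: inspection and steel. Non-binding: mill time (3 unused), lathe time (5 unused).
Slack constraints have shadow price 0 (complementary slackness).
The binding rows give the dual system: 3·y_inspection + 3·y_steel = 21 and 5·y_inspection + 6·y_steel = 41.
Solving: y_inspection = 1, y_steel = 6.
Shadow price of steel = 6.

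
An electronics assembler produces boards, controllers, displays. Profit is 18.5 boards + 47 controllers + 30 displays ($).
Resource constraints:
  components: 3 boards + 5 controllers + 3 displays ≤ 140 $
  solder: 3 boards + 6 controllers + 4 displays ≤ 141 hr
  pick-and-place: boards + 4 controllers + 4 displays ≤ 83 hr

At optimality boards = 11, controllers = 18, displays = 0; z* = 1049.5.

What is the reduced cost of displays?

-8

At the optimum: components uses 123 of 140 (slack = 17); solder uses 141 of 141 (binding); pick-and-place uses 83 of 83 (binding).
Since components is not tight, its dual is 0.
The binding rows give the dual system: 3·y_solder + 1·y_pick-and-place = 18.5 and 6·y_solder + 4·y_pick-and-place = 47.
Solving: y_solder = 4.5, y_pick-and-place = 5.
Reduced cost of displays: c₃ − yᵀa₃ = 30 − (4.5·4 + 5·4) = 30 − 38 = -8.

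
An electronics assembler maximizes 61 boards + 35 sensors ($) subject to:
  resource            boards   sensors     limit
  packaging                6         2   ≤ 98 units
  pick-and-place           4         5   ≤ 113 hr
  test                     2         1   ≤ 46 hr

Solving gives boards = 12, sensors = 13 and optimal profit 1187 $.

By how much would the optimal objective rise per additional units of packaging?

7.5

Check each constraint at x*: packaging 98/98 (tight); pick-and-place 113/113 (tight); test 37/46 (slack 9).
Slack constraints have shadow price 0 (complementary slackness).
The binding rows give the dual system: 6·y_packaging + 4·y_pick-and-place = 61 and 2·y_packaging + 5·y_pick-and-place = 35.
This yields shadow prices y_packaging = 7.5, y_pick-and-place = 4.
Shadow price of packaging = 7.5.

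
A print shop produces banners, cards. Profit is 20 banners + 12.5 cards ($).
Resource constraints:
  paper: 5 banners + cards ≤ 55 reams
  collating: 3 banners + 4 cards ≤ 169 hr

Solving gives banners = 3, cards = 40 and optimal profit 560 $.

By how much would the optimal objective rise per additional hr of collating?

2.5

At the optimum: paper uses 55 of 55 (binding); collating uses 169 of 169 (binding).
Dual feasibility on the basic columns requires 5·y_paper + 3·y_collating = 20, 1·y_paper + 4·y_collating = 12.5.
Solving: y_paper = 2.5, y_collating = 2.5.
Shadow price of collating = 2.5.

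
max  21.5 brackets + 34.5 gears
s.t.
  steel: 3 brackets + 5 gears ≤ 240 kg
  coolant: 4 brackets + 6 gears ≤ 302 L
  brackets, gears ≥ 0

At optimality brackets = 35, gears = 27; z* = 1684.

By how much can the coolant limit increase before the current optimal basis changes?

18

Binding constraints: steel, coolant. The basis is B = [[3,5],[4,6]] with det -2.
Per unit increase in coolant, x* moves by d = (2.5, -1.5).
The basis stays optimal until gears reaches 0; allowable increase = 18 L.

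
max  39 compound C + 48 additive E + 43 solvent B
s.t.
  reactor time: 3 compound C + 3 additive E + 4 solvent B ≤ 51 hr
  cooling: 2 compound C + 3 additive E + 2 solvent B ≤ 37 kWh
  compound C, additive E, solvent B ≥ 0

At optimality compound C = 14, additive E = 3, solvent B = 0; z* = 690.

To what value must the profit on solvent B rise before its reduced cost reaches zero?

46

Both reactor time and cooling are binding at x*.
Dual feasibility on the basic columns requires 3·y_reactor time + 2·y_cooling = 39, 3·y_reactor time + 3·y_cooling = 48.
→ y_reactor time = 7 and y_cooling = 9.
solvent B enters the basis when its profit ≥ yᵀa₃ = 7·4 + 9·2 = 46.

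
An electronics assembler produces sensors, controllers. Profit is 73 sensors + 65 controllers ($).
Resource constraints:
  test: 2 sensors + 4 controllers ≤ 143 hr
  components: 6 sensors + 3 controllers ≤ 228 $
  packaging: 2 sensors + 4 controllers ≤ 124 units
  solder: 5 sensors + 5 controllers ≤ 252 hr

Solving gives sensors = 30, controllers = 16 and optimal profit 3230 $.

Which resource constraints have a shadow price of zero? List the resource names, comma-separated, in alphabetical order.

solder, test

test: 124/143 (slack 19)
components: 228/228 (binding)
packaging: 124/124 (binding)
solder: 230/252 (slack 22)
By complementary slackness, a constraint with positive slack has shadow price 0 → solder, test.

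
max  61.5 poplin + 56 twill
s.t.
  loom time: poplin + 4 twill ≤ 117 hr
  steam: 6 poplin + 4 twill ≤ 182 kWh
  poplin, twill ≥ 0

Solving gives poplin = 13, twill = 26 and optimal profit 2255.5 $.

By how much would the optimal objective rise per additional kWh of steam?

9.5

At the optimum: loom time uses 117 of 117 (binding); steam uses 182 of 182 (binding).
From A_Bᵀ y = c: 1·y_loom time + 6·y_steam = 61.5; 4·y_loom time + 4·y_steam = 56.
Solving: y_loom time = 4.5, y_steam = 9.5.
Shadow price of steam = 9.5.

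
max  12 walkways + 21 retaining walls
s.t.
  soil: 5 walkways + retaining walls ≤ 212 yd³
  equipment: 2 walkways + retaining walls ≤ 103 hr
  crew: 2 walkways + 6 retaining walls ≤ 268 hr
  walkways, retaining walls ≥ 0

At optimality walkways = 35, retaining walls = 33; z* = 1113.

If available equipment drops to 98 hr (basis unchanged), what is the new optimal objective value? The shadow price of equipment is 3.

1098

Δb = -5, so new z* = 1113 + (3)·(-5) = 1113 − 15 = 1098.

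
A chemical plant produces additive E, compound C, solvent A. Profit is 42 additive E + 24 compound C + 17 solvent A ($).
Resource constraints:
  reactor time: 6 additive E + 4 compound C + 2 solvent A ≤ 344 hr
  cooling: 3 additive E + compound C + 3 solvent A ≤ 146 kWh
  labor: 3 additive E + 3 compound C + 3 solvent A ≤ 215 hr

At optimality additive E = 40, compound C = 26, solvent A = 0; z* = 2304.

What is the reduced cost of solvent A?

Check each constraint at x*: reactor time 344/344 (tight); cooling 146/146 (tight); labor 198/215 (slack 17).
Slack constraints have shadow price 0 (complementary slackness).
Dual feasibility on the basic columns requires 6·y_reactor time + 3·y_cooling = 42, 4·y_reactor time + 1·y_cooling = 24.
This yields shadow prices y_reactor time = 5, y_cooling = 4.
Reduced cost of solvent A: c₃ − yᵀa₃ = 17 − (5·2 + 4·3) = 17 − 22 = -5.

-5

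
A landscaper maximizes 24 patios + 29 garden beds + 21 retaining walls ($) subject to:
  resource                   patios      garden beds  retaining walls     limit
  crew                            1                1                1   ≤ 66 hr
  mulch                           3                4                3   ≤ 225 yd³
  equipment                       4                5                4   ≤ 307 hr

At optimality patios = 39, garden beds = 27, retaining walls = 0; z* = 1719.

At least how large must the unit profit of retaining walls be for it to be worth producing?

24

Binding: crew and mulch. Non-binding: equipment (16 unused).
Since equipment is not tight, its dual is 0.
Dual feasibility on the basic columns requires 1·y_crew + 3·y_mulch = 24, 1·y_crew + 4·y_mulch = 29.
→ y_crew = 9 and y_mulch = 5.
retaining walls enters the basis when its profit ≥ yᵀa₃ = 9·1 + 5·3 = 24.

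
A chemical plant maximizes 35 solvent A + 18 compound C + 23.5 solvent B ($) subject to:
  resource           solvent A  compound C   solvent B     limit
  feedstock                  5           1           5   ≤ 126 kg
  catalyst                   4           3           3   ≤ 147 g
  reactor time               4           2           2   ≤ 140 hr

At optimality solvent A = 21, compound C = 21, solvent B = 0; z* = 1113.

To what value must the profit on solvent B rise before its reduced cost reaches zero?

30

Binding: feedstock and catalyst. Non-binding: reactor time (14 unused).
By complementary slackness, y = 0 for the non-binding constraint.
Dual feasibility on the basic columns requires 5·y_feedstock + 4·y_catalyst = 35, 1·y_feedstock + 3·y_catalyst = 18.
This yields shadow prices y_feedstock = 3, y_catalyst = 5.
solvent B enters the basis when its profit ≥ yᵀa₃ = 3·5 + 5·3 = 30.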